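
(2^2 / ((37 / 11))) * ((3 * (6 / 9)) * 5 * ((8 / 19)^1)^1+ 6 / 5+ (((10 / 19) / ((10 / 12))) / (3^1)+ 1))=7.87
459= 459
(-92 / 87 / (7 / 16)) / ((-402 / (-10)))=-7360 / 122409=-0.06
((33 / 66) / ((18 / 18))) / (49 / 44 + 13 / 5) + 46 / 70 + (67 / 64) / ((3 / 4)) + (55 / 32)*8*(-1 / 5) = -771907 / 1372560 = -0.56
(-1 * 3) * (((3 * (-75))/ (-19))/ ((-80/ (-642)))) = -43335/ 152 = -285.10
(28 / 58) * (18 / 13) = 252 / 377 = 0.67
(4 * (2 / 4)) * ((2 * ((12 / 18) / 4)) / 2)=1 / 3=0.33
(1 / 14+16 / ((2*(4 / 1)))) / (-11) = -29 / 154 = -0.19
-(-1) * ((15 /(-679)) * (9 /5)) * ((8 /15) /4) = -18 /3395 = -0.01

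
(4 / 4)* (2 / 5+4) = 22 / 5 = 4.40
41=41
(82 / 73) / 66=41 / 2409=0.02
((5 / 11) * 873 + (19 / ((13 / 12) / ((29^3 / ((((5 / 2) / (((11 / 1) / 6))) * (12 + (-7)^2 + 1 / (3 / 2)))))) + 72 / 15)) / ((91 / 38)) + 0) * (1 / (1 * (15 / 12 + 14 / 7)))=123369129762540 / 1006223419201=122.61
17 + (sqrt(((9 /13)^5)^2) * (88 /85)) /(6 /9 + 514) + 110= 773566780072 /6091061665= 127.00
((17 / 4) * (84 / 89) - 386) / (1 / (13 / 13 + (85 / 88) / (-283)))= -843771543 / 2216456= -380.68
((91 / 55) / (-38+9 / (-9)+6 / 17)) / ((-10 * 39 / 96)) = 1904 / 180675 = 0.01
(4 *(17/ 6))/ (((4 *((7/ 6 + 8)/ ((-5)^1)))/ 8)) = -136/ 11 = -12.36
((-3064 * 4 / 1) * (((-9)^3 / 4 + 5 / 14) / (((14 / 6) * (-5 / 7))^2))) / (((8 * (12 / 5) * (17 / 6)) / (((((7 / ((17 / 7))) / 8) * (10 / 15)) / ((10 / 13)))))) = 532518987 / 115600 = 4606.57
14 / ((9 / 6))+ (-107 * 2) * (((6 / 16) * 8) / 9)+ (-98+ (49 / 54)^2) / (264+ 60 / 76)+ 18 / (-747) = -62.39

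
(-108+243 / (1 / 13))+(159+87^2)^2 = 59725035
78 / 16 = 39 / 8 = 4.88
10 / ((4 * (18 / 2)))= 5 / 18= 0.28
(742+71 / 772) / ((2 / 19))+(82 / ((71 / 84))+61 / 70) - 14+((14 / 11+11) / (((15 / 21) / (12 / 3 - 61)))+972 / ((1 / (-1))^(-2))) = 7126.40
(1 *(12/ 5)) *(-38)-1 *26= -117.20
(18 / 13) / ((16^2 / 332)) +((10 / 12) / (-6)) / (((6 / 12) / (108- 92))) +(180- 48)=484291 / 3744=129.35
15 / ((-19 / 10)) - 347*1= -354.89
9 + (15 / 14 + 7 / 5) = 803 / 70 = 11.47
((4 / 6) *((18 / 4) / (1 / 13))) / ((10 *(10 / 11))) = 429 / 100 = 4.29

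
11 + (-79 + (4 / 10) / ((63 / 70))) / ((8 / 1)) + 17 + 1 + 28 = 3397 / 72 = 47.18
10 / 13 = 0.77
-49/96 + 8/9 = 0.38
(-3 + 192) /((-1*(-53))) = 189 /53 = 3.57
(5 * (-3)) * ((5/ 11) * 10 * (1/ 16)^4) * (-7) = 2625/ 360448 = 0.01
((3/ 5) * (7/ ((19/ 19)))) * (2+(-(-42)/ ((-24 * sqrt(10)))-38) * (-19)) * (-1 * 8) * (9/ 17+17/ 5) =-40625088/ 425-932862 * sqrt(10)/ 2125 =-96976.66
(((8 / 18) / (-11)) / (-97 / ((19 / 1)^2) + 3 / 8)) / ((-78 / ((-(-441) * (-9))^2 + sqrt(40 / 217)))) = 11552 * sqrt(2170) / 257215959 + 3369966768 / 43901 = 76762.87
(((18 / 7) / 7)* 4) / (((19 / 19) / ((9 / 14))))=324 / 343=0.94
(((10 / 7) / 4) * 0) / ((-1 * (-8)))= 0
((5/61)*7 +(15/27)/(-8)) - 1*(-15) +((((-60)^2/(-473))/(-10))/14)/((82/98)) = 1326100255/85174056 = 15.57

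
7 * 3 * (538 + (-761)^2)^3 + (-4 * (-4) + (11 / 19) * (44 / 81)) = 6294709095620704682209 / 1539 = 4090129366875051775.31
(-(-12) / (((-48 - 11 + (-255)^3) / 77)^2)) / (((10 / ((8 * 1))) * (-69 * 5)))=-23716 / 39523193315101175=-0.00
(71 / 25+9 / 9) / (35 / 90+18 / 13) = 22464 / 10375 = 2.17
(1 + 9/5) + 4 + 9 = 79/5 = 15.80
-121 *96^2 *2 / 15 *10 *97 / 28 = -36056064 / 7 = -5150866.29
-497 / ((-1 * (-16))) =-497 / 16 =-31.06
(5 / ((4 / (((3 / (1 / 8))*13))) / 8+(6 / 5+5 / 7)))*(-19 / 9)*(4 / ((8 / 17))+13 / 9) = -61898200 / 1129761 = -54.79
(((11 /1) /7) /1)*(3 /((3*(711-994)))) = -11 /1981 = -0.01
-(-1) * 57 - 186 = -129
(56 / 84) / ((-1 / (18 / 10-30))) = 94 / 5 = 18.80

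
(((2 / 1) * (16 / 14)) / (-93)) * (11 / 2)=-88 / 651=-0.14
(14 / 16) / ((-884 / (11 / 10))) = -77 / 70720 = -0.00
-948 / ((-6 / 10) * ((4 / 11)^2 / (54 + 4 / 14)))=4540525 / 7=648646.43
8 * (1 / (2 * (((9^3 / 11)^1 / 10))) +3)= 17936 / 729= 24.60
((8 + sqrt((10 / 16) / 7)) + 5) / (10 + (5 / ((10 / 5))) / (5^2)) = 5 * sqrt(70) / 1414 + 130 / 101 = 1.32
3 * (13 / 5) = 39 / 5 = 7.80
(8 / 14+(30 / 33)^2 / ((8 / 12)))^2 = 2353156 / 717409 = 3.28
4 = 4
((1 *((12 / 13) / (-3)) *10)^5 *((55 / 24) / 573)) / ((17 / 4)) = -2816000000 / 10850295339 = -0.26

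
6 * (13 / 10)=39 / 5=7.80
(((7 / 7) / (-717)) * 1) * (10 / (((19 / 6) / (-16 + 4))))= 240 / 4541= 0.05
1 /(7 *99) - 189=-130976 /693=-189.00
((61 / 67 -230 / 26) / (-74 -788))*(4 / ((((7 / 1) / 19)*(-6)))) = -43776 / 2627807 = -0.02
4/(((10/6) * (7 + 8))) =0.16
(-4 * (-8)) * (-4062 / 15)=-8665.60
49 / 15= 3.27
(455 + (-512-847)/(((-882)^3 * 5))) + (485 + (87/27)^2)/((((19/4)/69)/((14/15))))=3462552064691/482831496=7171.35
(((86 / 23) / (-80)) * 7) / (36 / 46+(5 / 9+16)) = -2709 / 143560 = -0.02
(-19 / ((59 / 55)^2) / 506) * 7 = -36575 / 160126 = -0.23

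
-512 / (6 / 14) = -3584 / 3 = -1194.67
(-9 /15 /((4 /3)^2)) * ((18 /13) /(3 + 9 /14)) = -567 /4420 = -0.13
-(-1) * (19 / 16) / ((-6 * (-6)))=19 / 576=0.03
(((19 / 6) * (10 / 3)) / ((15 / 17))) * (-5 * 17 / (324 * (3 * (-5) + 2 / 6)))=27455 / 128304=0.21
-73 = -73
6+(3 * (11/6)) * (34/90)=8.08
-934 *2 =-1868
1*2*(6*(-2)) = -24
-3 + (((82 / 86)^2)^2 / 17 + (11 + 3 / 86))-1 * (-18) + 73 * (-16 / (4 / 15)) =-506095918457 / 116239234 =-4353.92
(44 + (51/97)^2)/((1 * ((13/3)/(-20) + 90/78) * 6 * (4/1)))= 27078805/13755958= 1.97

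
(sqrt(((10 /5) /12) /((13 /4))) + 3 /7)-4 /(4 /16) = -109 /7 + sqrt(78) /39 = -15.34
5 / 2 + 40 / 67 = 3.10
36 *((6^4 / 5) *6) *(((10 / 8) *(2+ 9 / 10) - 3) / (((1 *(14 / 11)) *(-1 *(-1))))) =192456 / 7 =27493.71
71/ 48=1.48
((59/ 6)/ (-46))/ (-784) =59/ 216384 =0.00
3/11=0.27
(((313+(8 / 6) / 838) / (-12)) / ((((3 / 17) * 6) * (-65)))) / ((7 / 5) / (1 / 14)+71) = 6688531 / 1598934168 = 0.00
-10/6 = -5/3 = -1.67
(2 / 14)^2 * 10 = 10 / 49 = 0.20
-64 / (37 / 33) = -2112 / 37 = -57.08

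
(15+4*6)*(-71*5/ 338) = -1065/ 26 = -40.96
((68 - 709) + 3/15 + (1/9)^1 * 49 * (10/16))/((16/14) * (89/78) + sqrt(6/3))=1858420837/669660 - 1900183103 * sqrt(2)/892880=-234.49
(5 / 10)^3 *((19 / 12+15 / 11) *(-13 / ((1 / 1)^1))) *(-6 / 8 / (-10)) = -0.36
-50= -50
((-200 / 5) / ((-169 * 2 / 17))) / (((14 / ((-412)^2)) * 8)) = 3607060 / 1183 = 3049.08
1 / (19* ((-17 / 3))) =-3 / 323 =-0.01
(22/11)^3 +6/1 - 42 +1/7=-195/7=-27.86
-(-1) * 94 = 94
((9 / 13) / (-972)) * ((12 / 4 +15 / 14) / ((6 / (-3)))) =19 / 13104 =0.00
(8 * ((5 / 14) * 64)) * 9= 11520 / 7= 1645.71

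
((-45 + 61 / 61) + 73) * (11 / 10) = 319 / 10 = 31.90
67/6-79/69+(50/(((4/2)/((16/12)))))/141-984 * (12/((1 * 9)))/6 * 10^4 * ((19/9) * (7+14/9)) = -20749313970719/525366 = -39494969.17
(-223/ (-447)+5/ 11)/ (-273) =-4688/ 1342341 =-0.00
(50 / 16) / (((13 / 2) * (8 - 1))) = 25 / 364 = 0.07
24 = 24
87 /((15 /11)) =319 /5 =63.80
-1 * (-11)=11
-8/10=-0.80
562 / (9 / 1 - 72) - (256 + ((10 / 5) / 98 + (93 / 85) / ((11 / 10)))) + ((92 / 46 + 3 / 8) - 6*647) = -2734975631 / 659736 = -4145.56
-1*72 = -72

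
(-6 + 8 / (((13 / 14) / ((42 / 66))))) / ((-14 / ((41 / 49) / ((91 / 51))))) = 77367 / 4463459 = 0.02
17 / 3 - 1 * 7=-4 / 3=-1.33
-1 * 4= -4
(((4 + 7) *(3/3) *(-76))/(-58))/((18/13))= 2717/261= 10.41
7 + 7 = 14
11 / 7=1.57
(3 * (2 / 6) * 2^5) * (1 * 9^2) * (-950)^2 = 2339280000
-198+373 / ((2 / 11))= 3707 / 2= 1853.50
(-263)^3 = -18191447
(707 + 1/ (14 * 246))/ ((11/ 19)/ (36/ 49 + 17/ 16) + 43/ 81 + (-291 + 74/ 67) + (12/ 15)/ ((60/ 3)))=-2947989311243775/ 1205057971346684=-2.45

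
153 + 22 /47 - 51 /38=271697 /1786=152.13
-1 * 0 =0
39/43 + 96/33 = 1805/473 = 3.82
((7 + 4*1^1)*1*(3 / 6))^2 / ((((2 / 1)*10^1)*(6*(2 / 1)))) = 121 / 960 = 0.13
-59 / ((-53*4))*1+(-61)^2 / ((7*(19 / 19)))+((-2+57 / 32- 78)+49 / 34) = 91844483 / 201824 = 455.07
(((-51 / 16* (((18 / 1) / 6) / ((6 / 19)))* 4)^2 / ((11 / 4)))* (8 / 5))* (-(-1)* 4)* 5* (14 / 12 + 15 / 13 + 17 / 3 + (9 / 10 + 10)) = 2305462242 / 715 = 3224422.72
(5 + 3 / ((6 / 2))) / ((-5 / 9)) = -54 / 5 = -10.80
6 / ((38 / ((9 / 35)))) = 27 / 665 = 0.04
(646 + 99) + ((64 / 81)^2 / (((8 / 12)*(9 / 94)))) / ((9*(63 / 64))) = 746.10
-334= -334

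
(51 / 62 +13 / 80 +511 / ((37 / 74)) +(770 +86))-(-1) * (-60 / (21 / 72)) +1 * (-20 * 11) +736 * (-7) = -64209939 / 17360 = -3698.73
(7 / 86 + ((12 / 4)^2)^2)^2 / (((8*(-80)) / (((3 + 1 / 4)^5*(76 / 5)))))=-343012299453343 / 6058803200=-56613.87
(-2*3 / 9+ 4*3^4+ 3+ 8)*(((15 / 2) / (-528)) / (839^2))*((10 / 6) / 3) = -25075 / 6690065184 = -0.00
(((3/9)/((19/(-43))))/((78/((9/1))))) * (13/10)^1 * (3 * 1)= -129/380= -0.34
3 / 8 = 0.38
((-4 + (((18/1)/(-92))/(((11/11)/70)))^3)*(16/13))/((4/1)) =-125218172/158171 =-791.66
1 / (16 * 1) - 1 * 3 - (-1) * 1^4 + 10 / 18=-199 / 144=-1.38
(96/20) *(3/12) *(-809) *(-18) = 87372/5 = 17474.40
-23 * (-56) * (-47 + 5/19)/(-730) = 571872/6935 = 82.46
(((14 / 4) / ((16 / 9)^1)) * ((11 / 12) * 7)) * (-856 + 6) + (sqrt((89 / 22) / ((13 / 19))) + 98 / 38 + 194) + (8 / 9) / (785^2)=-10538.88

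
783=783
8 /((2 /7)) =28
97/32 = 3.03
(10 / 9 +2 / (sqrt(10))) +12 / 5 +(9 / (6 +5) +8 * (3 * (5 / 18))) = sqrt(10) / 5 +5443 / 495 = 11.63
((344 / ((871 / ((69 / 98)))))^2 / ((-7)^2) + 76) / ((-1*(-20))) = 1695848957527 / 446266775045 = 3.80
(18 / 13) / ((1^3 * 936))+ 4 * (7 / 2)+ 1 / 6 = 28733 / 2028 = 14.17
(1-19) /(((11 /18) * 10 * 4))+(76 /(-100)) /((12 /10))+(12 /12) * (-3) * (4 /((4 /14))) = -7156 /165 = -43.37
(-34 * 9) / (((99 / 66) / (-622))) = 126888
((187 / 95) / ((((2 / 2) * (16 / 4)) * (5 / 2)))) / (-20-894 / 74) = -6919 / 1127650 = -0.01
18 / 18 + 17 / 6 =23 / 6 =3.83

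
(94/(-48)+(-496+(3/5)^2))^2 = 89137476481/360000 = 247604.10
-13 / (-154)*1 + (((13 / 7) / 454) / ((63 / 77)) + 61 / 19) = 9863225 / 2988909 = 3.30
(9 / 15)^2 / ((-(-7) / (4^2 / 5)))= 144 / 875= 0.16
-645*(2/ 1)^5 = -20640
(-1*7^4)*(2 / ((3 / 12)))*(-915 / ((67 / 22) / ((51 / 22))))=13378228.66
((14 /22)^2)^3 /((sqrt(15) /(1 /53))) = 117649 * sqrt(15) /1408390995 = 0.00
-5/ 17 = -0.29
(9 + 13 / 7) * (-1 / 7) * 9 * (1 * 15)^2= -153900 / 49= -3140.82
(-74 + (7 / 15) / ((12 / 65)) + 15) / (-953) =2033 / 34308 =0.06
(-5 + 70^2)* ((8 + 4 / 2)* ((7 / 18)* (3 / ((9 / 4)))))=685300 / 27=25381.48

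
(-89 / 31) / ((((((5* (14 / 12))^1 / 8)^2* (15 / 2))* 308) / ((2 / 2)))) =-34176 / 14620375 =-0.00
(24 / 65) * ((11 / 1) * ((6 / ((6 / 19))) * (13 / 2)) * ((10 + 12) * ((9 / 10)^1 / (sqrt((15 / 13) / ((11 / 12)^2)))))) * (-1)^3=-75867 * sqrt(195) / 125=-8475.40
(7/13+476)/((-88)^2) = 6195/100672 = 0.06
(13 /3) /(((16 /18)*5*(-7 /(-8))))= 39 /35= 1.11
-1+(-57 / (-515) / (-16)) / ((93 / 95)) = -51449 / 51088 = -1.01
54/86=27/43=0.63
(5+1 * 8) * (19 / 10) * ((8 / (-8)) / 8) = -247 / 80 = -3.09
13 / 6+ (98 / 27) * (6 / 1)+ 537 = 10097 / 18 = 560.94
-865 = -865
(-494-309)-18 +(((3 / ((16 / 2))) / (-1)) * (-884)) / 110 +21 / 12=-44893 / 55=-816.24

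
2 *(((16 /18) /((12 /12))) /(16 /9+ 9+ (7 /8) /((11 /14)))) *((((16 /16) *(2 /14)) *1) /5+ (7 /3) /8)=23672 /494445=0.05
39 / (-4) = -39 / 4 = -9.75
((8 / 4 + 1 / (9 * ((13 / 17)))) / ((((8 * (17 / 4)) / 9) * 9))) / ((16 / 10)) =1255 / 31824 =0.04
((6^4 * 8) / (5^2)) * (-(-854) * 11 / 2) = 48698496 / 25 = 1947939.84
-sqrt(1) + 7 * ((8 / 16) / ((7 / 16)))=7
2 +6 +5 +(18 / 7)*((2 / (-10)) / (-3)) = 461 / 35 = 13.17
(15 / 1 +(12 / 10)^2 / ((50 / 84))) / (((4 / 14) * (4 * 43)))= 76209 / 215000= 0.35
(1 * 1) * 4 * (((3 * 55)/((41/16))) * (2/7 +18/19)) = 42240/133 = 317.59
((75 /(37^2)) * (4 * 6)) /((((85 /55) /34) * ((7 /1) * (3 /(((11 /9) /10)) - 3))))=145200 /757057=0.19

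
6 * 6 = 36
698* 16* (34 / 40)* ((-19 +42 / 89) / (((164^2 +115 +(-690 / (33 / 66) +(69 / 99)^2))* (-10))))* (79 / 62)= 841685751027 / 962638827400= 0.87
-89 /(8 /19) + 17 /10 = -8387 /40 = -209.68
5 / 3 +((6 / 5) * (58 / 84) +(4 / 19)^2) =96262 / 37905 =2.54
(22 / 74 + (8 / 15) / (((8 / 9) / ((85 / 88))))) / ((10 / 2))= 571 / 3256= 0.18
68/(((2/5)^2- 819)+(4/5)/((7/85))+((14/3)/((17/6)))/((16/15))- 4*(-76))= -809200/5992621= -0.14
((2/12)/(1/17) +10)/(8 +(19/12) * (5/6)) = 84/61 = 1.38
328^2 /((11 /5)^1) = 537920 /11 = 48901.82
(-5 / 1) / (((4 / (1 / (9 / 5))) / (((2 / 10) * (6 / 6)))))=-5 / 36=-0.14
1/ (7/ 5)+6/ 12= 17/ 14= 1.21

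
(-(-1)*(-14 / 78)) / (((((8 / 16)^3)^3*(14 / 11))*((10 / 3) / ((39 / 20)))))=-1056 / 25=-42.24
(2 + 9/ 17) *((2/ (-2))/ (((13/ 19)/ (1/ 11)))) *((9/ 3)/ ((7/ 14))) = -4902/ 2431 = -2.02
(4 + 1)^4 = 625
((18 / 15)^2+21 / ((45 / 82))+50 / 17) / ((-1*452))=-13594 / 144075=-0.09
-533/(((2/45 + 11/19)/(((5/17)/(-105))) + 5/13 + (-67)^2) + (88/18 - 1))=-5924295/47469082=-0.12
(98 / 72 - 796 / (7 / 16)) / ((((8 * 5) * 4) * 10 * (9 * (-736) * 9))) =0.00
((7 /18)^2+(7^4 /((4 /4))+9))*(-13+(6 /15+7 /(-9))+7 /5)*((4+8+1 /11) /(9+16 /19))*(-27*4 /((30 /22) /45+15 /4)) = 1013184.73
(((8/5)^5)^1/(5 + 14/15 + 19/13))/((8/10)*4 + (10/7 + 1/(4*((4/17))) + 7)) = 3407872/30500875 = 0.11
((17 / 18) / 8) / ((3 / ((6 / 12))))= 17 / 864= 0.02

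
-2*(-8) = 16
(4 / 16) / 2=1 / 8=0.12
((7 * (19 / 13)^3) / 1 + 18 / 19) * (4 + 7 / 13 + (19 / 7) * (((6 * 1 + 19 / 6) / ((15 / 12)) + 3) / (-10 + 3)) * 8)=-50048131319 / 79770873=-627.40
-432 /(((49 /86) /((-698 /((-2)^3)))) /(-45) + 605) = -291736080 /408565477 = -0.71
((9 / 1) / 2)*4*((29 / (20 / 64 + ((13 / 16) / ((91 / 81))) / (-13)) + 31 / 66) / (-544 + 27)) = -381597 / 96679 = -3.95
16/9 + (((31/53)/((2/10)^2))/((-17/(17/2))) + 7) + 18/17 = 40955/16218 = 2.53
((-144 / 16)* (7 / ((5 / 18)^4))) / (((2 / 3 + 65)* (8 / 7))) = -17360406 / 123125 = -141.00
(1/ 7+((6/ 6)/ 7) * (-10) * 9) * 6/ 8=-267/ 28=-9.54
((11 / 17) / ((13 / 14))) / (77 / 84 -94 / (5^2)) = -0.25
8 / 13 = 0.62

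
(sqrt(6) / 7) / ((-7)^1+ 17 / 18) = -18 * sqrt(6) / 763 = -0.06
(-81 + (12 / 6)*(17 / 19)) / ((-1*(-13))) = -1505 / 247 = -6.09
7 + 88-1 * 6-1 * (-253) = 342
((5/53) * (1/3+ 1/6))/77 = 5/8162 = 0.00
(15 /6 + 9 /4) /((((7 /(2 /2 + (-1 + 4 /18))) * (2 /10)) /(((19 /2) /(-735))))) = -361 /37044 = -0.01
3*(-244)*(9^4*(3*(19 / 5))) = -273751164 / 5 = -54750232.80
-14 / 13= -1.08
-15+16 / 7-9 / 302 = -26941 / 2114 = -12.74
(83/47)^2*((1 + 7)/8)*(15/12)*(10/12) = 172225/53016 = 3.25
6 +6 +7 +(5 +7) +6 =37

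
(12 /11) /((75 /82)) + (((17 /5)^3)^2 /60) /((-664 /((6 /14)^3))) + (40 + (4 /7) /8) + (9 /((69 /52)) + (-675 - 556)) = -21301070966394613 /18006642500000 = -1182.96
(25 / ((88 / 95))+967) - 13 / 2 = 86899 / 88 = 987.49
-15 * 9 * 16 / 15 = -144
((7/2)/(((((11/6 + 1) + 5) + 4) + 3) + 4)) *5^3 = 2625/113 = 23.23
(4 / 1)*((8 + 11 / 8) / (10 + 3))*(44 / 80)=165 / 104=1.59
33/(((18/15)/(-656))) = -18040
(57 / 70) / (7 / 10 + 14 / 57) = 3249 / 3773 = 0.86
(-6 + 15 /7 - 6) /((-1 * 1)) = 9.86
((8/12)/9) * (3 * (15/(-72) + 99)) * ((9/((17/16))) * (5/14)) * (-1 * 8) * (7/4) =-47420/51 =-929.80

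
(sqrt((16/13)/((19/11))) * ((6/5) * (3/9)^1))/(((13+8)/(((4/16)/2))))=sqrt(2717)/25935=0.00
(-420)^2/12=14700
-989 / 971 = -1.02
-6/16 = -3/8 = -0.38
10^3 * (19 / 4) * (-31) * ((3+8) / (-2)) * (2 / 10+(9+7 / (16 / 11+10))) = 143023925 / 18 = 7945773.61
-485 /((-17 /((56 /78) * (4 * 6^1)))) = 108640 /221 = 491.58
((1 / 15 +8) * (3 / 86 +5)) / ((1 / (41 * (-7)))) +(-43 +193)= -14843291 / 1290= -11506.43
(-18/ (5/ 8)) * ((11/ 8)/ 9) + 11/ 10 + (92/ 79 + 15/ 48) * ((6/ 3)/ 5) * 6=387/ 1580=0.24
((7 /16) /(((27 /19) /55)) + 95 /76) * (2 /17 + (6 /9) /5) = 6284 /1377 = 4.56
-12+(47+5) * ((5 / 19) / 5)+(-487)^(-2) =-41741725 / 4506211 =-9.26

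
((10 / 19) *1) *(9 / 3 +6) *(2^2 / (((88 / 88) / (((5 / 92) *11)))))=4950 / 437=11.33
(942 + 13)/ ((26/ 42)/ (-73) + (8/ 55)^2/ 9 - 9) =-13285936125/ 125293046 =-106.04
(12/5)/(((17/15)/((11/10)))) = 2.33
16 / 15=1.07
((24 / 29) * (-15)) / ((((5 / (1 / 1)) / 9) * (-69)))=216 / 667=0.32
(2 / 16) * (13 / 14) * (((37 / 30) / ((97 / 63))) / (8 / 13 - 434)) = -0.00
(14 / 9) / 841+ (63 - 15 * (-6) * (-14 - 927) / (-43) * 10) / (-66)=-2143550263 / 7160274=-299.37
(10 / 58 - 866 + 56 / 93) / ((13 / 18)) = -1077006 / 899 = -1198.00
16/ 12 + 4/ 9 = 16/ 9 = 1.78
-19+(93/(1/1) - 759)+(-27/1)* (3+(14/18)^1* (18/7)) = -820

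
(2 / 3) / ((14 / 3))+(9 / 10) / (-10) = 37 / 700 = 0.05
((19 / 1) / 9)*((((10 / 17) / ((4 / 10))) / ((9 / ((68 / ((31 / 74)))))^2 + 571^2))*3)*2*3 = 56599936 / 330227682553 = 0.00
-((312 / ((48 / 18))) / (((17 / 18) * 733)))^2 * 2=-8870472 / 155276521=-0.06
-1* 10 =-10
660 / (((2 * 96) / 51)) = 2805 / 16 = 175.31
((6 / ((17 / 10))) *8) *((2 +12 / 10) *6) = 9216 / 17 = 542.12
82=82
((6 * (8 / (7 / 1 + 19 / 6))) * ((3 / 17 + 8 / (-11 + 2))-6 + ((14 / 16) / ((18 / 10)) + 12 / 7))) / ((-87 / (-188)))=-29071568 / 631533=-46.03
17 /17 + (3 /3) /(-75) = 74 /75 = 0.99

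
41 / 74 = 0.55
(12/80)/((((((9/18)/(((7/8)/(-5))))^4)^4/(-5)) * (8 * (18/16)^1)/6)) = -33232930569601/1310720000000000000000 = -0.00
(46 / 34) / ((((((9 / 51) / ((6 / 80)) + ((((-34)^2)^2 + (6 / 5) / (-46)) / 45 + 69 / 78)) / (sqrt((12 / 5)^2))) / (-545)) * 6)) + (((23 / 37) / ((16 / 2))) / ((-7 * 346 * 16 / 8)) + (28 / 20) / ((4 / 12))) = 2040649868751949031 / 487022431200008480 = 4.19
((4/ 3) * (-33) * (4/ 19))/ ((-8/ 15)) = 330/ 19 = 17.37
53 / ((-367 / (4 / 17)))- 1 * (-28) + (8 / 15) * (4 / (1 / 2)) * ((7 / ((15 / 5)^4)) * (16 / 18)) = 1930299376 / 68223465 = 28.29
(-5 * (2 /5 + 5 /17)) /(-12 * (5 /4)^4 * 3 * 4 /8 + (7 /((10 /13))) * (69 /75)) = 16000 /163999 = 0.10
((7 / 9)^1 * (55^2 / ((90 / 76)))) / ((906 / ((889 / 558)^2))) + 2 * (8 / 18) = 73748627489 / 11424879252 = 6.46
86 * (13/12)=559/6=93.17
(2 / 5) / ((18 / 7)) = 7 / 45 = 0.16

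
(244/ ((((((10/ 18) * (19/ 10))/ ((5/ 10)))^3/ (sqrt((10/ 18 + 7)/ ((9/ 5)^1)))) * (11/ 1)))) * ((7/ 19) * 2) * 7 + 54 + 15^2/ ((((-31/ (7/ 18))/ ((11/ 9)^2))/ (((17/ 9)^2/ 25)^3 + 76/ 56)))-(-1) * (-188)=-114.82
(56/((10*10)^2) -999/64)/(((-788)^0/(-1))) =624151/40000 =15.60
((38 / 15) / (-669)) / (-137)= 38 / 1374795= 0.00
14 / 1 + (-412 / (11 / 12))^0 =15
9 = 9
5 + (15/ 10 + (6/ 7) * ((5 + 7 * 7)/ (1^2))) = 739/ 14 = 52.79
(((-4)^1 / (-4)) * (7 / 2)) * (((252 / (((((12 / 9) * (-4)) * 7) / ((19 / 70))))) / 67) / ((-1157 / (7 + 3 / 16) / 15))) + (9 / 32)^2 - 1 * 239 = -18964703005 / 79379456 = -238.91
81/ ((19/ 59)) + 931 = 22468/ 19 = 1182.53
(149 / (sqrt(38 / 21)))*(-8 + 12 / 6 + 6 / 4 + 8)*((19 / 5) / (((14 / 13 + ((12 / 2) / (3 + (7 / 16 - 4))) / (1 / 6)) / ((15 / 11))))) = -40677*sqrt(798) / 35992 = -31.93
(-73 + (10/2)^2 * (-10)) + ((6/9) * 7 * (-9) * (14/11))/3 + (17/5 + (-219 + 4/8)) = -555.92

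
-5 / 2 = -2.50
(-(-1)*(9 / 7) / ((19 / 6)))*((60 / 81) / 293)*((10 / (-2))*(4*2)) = -1600 / 38969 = -0.04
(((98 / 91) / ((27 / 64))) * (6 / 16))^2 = 12544 / 13689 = 0.92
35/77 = 5/11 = 0.45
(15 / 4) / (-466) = -15 / 1864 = -0.01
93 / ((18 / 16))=248 / 3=82.67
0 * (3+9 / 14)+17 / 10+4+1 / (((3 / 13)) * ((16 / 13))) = 9.22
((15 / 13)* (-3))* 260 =-900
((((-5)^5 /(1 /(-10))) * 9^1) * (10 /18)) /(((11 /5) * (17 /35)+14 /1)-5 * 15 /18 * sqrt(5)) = 717773437500 * sqrt(5) /154632559+2595796875000 /154632559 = 27166.25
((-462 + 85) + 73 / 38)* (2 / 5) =-14253 / 95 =-150.03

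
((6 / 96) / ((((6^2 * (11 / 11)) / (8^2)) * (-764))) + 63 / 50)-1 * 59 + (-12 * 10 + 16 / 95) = -579967009 / 3266100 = -177.57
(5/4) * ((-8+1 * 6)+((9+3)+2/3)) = 40/3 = 13.33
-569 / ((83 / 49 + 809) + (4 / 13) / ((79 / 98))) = -0.70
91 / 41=2.22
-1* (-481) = 481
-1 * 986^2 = -972196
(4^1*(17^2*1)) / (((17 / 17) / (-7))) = -8092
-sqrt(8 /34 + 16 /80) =-sqrt(3145) /85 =-0.66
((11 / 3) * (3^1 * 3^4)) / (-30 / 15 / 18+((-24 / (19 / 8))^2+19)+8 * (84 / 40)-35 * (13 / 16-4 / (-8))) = 21053520 / 2170751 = 9.70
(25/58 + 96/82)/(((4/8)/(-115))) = -438035/1189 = -368.41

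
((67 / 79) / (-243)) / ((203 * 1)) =-67 / 3896991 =-0.00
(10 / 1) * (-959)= -9590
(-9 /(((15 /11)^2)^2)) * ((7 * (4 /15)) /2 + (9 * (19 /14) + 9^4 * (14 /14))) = -20212940011 /1181250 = -17111.48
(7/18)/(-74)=-7/1332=-0.01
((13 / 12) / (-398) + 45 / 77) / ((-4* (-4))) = 0.04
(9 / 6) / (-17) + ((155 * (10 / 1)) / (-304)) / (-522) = -105841 / 1348848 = -0.08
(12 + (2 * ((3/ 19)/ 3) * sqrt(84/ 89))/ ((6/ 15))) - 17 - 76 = -81 + 10 * sqrt(1869)/ 1691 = -80.74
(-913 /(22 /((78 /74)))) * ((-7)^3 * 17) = 255066.85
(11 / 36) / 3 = 11 / 108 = 0.10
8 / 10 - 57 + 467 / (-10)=-1029 / 10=-102.90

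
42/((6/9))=63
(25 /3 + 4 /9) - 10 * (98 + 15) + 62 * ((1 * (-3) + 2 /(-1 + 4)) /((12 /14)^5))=-16725055 /11664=-1433.90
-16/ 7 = -2.29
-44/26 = -1.69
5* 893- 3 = 4462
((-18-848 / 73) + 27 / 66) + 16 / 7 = -302653 / 11242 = -26.92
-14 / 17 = -0.82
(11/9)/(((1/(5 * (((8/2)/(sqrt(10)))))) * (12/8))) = 5.15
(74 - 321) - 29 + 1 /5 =-1379 /5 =-275.80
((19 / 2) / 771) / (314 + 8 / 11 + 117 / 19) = 3971 / 103414230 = 0.00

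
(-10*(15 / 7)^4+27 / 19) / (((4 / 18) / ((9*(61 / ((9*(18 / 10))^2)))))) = -539619725 / 273714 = -1971.47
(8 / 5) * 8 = 64 / 5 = 12.80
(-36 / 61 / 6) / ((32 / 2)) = -3 / 488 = -0.01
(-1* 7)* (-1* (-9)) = -63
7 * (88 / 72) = 77 / 9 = 8.56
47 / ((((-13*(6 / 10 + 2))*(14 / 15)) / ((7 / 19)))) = -3525 / 6422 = -0.55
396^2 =156816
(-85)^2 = 7225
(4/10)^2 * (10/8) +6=31/5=6.20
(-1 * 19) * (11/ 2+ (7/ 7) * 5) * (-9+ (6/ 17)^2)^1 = 1023435/ 578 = 1770.65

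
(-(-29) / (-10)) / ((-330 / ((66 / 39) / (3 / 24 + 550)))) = 116 / 4290975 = 0.00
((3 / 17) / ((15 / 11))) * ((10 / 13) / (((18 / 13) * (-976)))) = -11 / 149328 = -0.00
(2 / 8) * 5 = 5 / 4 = 1.25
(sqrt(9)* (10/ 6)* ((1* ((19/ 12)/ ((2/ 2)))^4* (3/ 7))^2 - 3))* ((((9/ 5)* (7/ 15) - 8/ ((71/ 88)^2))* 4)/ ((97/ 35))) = -14372435282889947/ 40882169954304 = -351.56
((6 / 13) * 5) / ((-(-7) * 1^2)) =30 / 91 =0.33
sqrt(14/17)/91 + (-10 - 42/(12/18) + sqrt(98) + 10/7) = -501/7 + sqrt(238)/1547 + 7 * sqrt(2) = -61.66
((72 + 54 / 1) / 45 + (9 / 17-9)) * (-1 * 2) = 11.34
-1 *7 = -7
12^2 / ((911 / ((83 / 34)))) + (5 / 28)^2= 0.42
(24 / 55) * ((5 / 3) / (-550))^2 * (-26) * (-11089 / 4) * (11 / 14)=144157 / 635250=0.23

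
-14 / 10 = -7 / 5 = -1.40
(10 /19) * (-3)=-30 /19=-1.58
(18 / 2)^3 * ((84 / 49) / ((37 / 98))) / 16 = 206.88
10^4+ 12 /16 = 40003 /4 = 10000.75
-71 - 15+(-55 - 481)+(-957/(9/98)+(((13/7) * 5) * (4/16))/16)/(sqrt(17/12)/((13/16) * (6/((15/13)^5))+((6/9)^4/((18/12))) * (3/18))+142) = -18110580943496425732375147/26043968392871323509888+155420034780705440625 * sqrt(51)/4340661398811887251648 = -695.13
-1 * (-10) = 10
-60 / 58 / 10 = -3 / 29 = -0.10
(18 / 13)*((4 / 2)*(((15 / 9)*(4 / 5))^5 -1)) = 3124 / 351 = 8.90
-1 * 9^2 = -81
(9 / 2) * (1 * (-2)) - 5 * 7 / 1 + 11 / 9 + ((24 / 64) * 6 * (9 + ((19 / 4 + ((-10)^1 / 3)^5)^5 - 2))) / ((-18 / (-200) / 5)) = -1207813764626716515273859471355 / 867623536069632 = -1392094283308817.72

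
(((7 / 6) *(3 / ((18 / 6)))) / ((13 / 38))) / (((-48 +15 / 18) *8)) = -133 / 14716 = -0.01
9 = 9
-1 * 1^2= -1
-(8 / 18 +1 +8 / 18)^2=-3.57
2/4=1/2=0.50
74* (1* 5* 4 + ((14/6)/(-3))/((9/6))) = 38924/27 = 1441.63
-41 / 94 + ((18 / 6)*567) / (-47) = -3443 / 94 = -36.63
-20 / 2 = -10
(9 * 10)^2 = 8100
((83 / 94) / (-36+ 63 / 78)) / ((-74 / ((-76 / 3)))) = -41002 / 4773555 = -0.01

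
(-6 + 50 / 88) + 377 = 16349 / 44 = 371.57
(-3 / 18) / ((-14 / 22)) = 11 / 42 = 0.26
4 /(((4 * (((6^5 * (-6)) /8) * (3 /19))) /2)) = -19 /8748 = -0.00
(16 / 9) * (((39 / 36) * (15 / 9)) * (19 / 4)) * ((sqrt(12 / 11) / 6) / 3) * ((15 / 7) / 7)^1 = 6175 * sqrt(33) / 130977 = 0.27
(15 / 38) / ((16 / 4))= 15 / 152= 0.10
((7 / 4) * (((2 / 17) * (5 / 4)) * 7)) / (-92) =-245 / 12512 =-0.02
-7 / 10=-0.70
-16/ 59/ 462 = -8/ 13629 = -0.00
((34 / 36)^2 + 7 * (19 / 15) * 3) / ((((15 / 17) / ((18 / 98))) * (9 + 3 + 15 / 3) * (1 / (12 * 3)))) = 44537 / 3675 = 12.12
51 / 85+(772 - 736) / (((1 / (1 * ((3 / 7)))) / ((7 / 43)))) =669 / 215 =3.11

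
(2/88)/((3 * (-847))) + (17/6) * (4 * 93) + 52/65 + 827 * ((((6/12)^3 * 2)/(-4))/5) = 2335501687/2236080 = 1044.46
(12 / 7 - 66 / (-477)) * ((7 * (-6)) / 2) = -2062 / 53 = -38.91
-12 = -12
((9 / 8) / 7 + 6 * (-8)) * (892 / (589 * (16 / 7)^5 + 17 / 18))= -12909583953 / 11117288471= -1.16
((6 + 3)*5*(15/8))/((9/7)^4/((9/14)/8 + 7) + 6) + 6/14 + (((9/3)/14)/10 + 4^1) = 81811819/4631920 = 17.66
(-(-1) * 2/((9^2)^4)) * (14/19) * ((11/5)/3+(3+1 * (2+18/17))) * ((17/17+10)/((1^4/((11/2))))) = 2934008/208561363245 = 0.00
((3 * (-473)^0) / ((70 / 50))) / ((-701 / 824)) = -12360 / 4907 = -2.52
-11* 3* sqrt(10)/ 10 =-33* sqrt(10)/ 10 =-10.44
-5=-5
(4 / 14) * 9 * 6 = 108 / 7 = 15.43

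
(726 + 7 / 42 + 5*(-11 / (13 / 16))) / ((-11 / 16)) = -957.78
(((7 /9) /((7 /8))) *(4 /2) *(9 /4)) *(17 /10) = 34 /5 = 6.80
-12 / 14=-6 / 7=-0.86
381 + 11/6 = 2297/6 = 382.83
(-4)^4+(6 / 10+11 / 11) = 1288 / 5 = 257.60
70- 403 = -333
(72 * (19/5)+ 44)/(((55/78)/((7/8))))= 108381/275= 394.11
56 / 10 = 28 / 5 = 5.60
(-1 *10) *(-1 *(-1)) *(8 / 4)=-20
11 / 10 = 1.10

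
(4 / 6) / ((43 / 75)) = 50 / 43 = 1.16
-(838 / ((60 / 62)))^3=-2191427717669 / 3375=-649311916.35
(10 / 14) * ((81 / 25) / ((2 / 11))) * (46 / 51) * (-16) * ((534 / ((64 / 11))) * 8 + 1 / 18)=-944196 / 7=-134885.14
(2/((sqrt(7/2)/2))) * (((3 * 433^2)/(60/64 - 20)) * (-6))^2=11662631464144896 * sqrt(14)/651175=67013584930.38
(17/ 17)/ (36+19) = 0.02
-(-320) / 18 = 160 / 9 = 17.78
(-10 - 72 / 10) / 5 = -86 / 25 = -3.44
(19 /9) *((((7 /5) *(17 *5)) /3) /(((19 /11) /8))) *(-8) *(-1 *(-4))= -335104 /27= -12411.26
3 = 3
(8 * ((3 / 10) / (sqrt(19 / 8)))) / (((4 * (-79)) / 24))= -144 * sqrt(38) / 7505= -0.12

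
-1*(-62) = 62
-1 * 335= -335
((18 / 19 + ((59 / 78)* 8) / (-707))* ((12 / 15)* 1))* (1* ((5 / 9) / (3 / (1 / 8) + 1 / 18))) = 3934640 / 226843071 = 0.02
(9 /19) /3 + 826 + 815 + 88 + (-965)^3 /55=-16337036.75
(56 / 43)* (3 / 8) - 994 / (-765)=58807 / 32895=1.79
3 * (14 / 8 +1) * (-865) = -28545 / 4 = -7136.25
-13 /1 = -13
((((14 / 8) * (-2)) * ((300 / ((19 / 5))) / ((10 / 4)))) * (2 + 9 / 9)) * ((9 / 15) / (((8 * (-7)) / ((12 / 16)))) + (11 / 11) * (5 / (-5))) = 50805 / 152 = 334.24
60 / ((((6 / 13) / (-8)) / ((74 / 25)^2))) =-1139008 / 125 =-9112.06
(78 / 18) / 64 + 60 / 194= 7021 / 18624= 0.38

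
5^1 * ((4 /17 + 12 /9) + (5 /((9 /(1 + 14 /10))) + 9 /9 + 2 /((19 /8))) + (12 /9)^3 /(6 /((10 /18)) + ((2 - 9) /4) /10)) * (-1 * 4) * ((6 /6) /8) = -216593 /17442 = -12.42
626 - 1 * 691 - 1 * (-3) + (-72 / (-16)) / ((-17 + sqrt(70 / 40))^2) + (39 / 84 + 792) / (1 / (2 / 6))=136 * sqrt(7) / 146689 + 2491121293 / 12321876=202.17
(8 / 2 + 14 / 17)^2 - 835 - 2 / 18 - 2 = -2116810 / 2601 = -813.84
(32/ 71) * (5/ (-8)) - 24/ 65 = -3004/ 4615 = -0.65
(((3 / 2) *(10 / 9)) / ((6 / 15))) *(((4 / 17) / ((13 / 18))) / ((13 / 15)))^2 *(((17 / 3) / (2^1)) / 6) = 135000 / 485537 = 0.28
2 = 2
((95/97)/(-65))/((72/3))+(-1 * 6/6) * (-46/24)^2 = -667183/181584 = -3.67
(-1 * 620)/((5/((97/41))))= -12028/41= -293.37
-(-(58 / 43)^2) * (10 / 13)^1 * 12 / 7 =403680 / 168259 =2.40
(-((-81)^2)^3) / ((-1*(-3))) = -94143178827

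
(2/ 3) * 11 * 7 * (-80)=-12320/ 3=-4106.67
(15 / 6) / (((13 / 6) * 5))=3 / 13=0.23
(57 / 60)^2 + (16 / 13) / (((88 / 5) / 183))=783623 / 57200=13.70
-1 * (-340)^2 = -115600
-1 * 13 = -13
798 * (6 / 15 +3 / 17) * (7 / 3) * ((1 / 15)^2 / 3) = 91238 / 57375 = 1.59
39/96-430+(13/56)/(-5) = -481197/1120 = -429.64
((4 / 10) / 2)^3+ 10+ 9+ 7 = 26.01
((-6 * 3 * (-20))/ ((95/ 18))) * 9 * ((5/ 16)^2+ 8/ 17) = 1802817/ 5168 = 348.84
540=540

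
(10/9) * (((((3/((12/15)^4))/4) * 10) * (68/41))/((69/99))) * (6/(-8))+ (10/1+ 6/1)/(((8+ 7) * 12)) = -393487493/10863360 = -36.22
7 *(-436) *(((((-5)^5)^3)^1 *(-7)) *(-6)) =3911865234375000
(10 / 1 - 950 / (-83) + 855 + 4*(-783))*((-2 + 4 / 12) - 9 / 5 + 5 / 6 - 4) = 37254989 / 2490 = 14961.84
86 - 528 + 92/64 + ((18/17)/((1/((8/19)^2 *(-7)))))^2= -264444409145/602604304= -438.84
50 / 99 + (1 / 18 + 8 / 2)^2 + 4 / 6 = 62795 / 3564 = 17.62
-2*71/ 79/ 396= -71/ 15642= -0.00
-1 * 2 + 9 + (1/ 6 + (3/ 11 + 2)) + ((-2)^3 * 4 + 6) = -1093/ 66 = -16.56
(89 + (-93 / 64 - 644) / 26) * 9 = 577.57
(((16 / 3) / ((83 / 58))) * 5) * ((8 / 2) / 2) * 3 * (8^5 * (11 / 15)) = 668991488 / 249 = 2686712.80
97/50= 1.94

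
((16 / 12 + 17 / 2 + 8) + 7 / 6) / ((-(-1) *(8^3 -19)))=19 / 493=0.04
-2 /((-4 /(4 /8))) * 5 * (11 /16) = 55 /64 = 0.86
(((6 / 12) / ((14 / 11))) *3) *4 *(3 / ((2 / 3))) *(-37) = -10989 / 14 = -784.93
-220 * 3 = -660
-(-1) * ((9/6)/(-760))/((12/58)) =-29/3040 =-0.01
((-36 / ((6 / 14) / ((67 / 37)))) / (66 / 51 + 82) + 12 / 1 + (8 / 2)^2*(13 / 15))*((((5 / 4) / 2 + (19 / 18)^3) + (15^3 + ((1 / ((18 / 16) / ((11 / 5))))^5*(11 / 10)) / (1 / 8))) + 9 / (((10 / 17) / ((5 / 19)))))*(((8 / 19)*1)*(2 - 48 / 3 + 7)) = -2807167491624408516422 / 10906484082890625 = -257385.19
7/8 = 0.88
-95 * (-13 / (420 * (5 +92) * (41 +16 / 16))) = 247 / 342216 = 0.00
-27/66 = -9/22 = -0.41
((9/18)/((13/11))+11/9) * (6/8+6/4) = 385/104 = 3.70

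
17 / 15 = 1.13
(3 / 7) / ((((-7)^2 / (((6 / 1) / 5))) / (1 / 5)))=18 / 8575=0.00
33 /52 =0.63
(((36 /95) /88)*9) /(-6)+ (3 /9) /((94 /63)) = 42621 /196460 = 0.22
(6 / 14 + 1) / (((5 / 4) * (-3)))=-8 / 21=-0.38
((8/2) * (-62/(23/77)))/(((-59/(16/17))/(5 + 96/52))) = 90.67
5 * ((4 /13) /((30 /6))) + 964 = 12536 /13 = 964.31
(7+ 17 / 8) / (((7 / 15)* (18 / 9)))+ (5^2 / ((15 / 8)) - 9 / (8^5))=23.11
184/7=26.29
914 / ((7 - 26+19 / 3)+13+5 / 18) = 1495.64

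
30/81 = 10/27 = 0.37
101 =101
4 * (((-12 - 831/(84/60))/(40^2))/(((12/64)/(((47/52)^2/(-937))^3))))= 0.00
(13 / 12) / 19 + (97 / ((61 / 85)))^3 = 2469349.06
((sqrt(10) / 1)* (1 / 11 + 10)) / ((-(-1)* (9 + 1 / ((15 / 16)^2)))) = 24975* sqrt(10) / 25091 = 3.15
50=50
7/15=0.47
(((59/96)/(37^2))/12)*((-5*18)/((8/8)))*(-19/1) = 5605/87616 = 0.06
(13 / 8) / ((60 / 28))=91 / 120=0.76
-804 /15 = -268 /5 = -53.60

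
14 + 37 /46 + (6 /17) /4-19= -1606 /391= -4.11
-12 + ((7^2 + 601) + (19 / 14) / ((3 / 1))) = 26815 / 42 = 638.45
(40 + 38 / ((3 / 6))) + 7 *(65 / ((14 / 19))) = 1467 / 2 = 733.50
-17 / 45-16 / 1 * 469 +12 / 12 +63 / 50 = -3375953 / 450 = -7502.12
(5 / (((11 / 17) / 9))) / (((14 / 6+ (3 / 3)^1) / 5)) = 2295 / 22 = 104.32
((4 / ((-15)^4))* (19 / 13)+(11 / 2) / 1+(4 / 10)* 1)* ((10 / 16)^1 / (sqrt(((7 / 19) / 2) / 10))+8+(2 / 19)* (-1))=7766027* sqrt(665) / 7371000+7766027 / 166725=73.75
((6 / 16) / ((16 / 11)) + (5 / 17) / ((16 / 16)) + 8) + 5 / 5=20785 / 2176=9.55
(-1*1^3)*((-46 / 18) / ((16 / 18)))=23 / 8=2.88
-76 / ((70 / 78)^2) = -94.36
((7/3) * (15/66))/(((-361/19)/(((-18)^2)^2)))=-612360/209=-2929.95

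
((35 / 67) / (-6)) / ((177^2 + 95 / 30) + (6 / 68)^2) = -20230 / 7280218727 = -0.00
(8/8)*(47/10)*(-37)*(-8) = 6956/5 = 1391.20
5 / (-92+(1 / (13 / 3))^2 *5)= -845 / 15503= -0.05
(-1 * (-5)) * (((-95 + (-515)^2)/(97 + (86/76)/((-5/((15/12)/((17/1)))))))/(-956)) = -171273980/11978919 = -14.30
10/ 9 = 1.11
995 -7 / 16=15913 / 16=994.56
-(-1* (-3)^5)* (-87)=21141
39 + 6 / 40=783 / 20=39.15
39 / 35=1.11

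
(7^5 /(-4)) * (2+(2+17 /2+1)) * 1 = -453789 /8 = -56723.62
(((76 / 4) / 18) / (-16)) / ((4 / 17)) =-323 / 1152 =-0.28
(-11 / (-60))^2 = 121 / 3600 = 0.03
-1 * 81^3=-531441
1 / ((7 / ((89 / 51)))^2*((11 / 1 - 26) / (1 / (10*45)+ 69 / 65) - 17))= -1005967 / 503400141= -0.00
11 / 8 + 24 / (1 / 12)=2315 / 8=289.38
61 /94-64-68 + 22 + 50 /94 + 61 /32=-160797 /1504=-106.91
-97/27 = -3.59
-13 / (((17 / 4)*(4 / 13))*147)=-169 / 2499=-0.07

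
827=827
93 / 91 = 1.02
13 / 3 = 4.33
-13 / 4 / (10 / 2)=-13 / 20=-0.65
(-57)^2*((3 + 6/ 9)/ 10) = 11913/ 10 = 1191.30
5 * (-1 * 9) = -45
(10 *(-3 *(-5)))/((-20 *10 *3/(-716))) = 179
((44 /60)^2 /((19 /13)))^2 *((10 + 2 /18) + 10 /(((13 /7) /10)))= 1424261839 /164480625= 8.66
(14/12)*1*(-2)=-7/3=-2.33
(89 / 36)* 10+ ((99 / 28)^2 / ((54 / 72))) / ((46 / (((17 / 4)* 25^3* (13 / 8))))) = 101596428295 / 2596608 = 39126.59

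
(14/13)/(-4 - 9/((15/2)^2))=-0.26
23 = 23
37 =37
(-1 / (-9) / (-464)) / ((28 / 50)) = -25 / 58464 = -0.00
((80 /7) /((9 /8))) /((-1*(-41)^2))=-640 /105903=-0.01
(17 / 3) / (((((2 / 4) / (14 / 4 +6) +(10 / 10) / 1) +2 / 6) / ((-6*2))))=-3876 / 79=-49.06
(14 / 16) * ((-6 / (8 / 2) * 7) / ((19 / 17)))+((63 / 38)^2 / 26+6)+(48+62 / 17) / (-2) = -35663011 / 1276496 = -27.94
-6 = -6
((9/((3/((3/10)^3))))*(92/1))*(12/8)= 5589/500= 11.18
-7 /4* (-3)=5.25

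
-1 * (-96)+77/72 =6989/72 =97.07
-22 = -22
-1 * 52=-52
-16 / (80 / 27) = -27 / 5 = -5.40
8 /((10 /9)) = 36 /5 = 7.20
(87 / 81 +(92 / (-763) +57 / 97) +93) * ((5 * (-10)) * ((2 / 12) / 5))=-944606245 / 5994891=-157.57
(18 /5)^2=324 /25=12.96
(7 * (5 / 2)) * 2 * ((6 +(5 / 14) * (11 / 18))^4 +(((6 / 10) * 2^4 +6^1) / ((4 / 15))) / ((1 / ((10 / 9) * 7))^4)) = 4346830119945605 / 576108288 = 7545161.58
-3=-3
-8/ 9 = -0.89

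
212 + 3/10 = 2123/10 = 212.30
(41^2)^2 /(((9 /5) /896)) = 1406601031.11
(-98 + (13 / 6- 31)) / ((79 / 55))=-41855 / 474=-88.30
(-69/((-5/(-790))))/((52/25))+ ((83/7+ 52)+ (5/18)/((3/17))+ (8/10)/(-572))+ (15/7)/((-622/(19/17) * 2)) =-14791920259117/2857834980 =-5175.92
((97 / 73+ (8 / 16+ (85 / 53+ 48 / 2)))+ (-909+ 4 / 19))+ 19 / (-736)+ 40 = -45522252981 / 54104096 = -841.38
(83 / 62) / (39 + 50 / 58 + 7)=2407 / 84258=0.03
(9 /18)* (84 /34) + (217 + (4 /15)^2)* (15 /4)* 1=831557 /1020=815.25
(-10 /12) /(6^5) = -5 /46656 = -0.00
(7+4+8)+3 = 22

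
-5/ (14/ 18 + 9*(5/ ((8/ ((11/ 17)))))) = -6120/ 5407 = -1.13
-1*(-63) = 63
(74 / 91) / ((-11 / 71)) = -5254 / 1001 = -5.25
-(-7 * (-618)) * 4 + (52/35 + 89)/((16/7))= -1381153/80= -17264.41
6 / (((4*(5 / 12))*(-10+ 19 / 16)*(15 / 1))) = -32 / 1175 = -0.03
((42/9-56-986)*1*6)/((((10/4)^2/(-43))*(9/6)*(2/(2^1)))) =2141056/75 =28547.41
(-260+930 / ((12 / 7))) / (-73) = -3.87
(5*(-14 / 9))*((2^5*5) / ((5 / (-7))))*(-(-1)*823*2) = 25809280 / 9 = 2867697.78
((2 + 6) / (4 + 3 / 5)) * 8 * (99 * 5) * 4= 633600 / 23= 27547.83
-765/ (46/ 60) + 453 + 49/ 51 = -637954/ 1173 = -543.87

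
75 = 75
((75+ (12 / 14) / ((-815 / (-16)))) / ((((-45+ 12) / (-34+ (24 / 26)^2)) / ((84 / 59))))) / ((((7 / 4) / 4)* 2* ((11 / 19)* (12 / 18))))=2186514110304 / 6883031155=317.67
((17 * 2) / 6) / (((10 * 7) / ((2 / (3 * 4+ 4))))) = 17 / 1680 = 0.01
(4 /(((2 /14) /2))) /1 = 56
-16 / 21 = -0.76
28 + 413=441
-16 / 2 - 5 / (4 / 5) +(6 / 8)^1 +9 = -9 / 2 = -4.50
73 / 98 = 0.74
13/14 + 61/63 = 239/126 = 1.90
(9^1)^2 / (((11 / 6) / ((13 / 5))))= 6318 / 55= 114.87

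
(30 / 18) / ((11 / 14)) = 70 / 33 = 2.12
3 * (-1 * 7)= -21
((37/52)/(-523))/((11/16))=-148/74789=-0.00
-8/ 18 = -4/ 9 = -0.44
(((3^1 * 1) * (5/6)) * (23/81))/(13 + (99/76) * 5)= 4370/120123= 0.04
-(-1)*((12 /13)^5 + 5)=2105297 /371293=5.67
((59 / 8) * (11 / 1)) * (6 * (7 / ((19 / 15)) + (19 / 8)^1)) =2338347 / 608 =3845.97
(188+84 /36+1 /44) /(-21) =-25127 /2772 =-9.06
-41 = -41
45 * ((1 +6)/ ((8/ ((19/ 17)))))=5985/ 136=44.01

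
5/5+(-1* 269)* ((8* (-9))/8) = 2422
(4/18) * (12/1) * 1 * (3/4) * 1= 2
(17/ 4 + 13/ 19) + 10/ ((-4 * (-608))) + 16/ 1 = 25461/ 1216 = 20.94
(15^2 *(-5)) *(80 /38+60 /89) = -5287500 /1691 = -3126.85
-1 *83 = -83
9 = 9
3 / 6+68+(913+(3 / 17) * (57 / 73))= 2436425 / 2482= 981.64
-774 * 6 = -4644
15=15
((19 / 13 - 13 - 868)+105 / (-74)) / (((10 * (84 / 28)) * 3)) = -847481 / 86580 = -9.79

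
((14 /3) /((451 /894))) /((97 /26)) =108472 /43747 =2.48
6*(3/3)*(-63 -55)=-708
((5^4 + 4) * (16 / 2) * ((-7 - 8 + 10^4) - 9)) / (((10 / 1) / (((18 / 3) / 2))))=75298848 / 5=15059769.60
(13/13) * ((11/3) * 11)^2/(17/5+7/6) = 146410/411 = 356.23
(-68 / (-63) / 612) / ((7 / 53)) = 53 / 3969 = 0.01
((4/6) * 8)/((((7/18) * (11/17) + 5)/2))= 3264/1607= 2.03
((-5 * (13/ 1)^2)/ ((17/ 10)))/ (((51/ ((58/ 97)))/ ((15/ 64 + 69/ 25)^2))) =-37498663527/ 717644800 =-52.25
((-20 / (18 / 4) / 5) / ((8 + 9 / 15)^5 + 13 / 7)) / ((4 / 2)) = -43750 / 4630948767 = -0.00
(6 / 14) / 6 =1 / 14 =0.07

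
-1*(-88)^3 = 681472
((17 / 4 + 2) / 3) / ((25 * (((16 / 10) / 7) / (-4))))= -35 / 24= -1.46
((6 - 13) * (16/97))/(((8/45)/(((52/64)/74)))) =-4095/57424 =-0.07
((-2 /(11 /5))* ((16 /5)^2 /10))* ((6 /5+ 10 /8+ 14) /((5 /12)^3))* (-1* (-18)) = -654925824 /171875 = -3810.48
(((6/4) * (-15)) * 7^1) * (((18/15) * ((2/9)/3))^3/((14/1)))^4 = -524288/525571457318701171875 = -0.00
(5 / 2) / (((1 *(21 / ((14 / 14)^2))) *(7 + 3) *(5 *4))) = 1 / 1680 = 0.00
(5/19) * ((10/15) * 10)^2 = 2000/171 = 11.70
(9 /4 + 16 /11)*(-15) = -2445 /44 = -55.57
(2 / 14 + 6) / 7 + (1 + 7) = 435 / 49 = 8.88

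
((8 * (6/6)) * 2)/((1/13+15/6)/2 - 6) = -832/245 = -3.40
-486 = -486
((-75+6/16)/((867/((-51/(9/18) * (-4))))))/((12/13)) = -2587/68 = -38.04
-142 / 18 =-71 / 9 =-7.89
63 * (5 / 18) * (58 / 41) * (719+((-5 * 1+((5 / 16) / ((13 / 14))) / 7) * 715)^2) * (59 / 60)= 3203255201419 / 10496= 305188186.11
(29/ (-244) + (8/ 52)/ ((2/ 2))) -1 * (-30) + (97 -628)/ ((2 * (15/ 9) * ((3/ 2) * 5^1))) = 697443/ 79300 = 8.79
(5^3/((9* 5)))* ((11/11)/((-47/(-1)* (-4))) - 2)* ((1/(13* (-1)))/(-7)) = -725/11844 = -0.06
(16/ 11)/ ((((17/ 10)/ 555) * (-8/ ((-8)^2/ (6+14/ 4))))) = -1420800/ 3553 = -399.89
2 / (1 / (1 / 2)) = 1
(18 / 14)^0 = 1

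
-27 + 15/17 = -444/17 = -26.12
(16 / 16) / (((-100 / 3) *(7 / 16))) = -12 / 175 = -0.07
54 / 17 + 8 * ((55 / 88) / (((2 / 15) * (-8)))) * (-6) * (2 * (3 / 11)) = 13851 / 748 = 18.52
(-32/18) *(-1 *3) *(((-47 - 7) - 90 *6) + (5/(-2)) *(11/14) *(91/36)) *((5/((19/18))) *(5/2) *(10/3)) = -21562750/171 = -126097.95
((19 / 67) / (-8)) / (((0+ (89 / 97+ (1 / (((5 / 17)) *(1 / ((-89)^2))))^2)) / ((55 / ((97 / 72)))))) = -0.00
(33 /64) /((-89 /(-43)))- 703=-4002869 /5696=-702.75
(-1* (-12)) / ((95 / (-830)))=-1992 / 19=-104.84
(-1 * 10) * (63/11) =-630/11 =-57.27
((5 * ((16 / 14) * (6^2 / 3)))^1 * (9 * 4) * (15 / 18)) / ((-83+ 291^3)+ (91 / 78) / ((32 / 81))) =921600 / 11039656747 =0.00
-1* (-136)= 136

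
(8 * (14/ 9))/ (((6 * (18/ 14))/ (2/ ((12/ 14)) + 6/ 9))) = 392/ 81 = 4.84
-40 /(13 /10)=-400 /13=-30.77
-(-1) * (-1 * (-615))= 615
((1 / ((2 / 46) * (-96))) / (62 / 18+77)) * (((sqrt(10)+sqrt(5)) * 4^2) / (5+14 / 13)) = -897 * sqrt(10) / 114392- 897 * sqrt(5) / 114392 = -0.04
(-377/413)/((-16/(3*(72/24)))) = 3393/6608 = 0.51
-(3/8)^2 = -9/64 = -0.14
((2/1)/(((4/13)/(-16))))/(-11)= 104/11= 9.45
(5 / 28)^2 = 25 / 784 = 0.03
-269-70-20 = -359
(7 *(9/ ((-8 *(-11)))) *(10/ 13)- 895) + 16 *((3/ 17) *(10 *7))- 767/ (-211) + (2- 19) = -1457095435/ 2051764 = -710.17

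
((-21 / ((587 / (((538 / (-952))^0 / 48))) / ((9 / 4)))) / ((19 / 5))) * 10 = -1575 / 356896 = -0.00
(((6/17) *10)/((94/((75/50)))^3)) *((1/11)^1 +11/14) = 0.00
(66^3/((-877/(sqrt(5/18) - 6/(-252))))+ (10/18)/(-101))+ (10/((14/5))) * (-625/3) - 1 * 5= -4223534969/5580351 - 47916 * sqrt(10)/877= -929.63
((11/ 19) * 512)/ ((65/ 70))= 78848/ 247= 319.22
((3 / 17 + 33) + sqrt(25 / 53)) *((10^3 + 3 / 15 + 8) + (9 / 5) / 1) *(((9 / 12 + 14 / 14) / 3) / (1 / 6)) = 17675 *sqrt(53) / 53 + 1993740 / 17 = 119706.67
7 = 7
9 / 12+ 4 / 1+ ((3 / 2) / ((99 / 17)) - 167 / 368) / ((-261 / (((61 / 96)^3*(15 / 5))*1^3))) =4440595589611 / 934748356608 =4.75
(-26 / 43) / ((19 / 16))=-416 / 817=-0.51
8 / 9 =0.89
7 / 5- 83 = -408 / 5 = -81.60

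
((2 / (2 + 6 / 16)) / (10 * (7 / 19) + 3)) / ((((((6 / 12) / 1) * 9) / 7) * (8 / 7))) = 196 / 1143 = 0.17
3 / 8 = 0.38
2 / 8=1 / 4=0.25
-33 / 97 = -0.34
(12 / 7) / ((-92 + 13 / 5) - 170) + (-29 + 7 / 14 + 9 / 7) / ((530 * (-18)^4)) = -0.01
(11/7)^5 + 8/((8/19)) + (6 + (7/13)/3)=22785463/655473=34.76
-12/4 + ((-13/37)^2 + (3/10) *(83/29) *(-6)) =-1593653/198505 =-8.03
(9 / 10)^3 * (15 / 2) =2187 / 400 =5.47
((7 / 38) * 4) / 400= 7 / 3800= 0.00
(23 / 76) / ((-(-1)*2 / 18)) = 2.72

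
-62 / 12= -31 / 6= -5.17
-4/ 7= -0.57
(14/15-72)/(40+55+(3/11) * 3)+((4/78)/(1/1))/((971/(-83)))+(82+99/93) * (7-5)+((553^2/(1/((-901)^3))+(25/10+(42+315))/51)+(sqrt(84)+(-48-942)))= -44639475968835056635753/199569630+2 * sqrt(21)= -223678702860917.40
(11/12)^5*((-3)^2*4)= 161051/6912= 23.30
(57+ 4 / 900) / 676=6413 / 76050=0.08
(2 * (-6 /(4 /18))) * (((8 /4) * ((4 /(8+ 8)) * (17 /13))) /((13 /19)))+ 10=-7031 /169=-41.60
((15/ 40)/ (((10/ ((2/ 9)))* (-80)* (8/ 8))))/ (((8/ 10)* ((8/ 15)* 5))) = -1/ 20480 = -0.00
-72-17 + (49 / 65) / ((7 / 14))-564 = -42347 / 65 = -651.49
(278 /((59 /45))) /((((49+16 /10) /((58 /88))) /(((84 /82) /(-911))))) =-19046475 /6132922147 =-0.00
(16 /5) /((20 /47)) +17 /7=1741 /175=9.95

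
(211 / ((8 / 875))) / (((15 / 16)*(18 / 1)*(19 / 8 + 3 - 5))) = 295400 / 81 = 3646.91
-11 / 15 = -0.73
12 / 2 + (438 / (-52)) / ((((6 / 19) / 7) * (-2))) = 10333 / 104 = 99.36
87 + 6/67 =87.09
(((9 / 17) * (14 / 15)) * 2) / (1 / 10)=168 / 17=9.88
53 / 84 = 0.63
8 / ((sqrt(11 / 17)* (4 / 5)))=10* sqrt(187) / 11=12.43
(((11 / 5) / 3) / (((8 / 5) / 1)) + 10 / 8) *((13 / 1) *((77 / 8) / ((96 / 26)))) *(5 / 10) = 533533 / 18432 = 28.95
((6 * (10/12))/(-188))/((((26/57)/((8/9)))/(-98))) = 9310/1833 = 5.08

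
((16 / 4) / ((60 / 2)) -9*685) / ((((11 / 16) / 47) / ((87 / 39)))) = -2016651184 / 2145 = -940163.72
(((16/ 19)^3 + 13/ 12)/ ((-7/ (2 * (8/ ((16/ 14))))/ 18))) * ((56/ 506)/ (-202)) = 5809398/ 175268027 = 0.03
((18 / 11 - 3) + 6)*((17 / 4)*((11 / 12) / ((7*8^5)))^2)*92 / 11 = 6647 / 2525440770048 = 0.00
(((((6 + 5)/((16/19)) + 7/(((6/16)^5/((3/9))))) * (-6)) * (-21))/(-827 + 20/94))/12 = -1257562033/302167584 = -4.16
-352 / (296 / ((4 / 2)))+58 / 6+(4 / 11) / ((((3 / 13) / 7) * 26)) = 3139 / 407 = 7.71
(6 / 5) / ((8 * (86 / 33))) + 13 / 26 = 959 / 1720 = 0.56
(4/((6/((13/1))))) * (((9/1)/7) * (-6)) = -468/7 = -66.86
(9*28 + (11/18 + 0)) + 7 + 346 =605.61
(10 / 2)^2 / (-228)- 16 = -3673 / 228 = -16.11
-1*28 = -28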